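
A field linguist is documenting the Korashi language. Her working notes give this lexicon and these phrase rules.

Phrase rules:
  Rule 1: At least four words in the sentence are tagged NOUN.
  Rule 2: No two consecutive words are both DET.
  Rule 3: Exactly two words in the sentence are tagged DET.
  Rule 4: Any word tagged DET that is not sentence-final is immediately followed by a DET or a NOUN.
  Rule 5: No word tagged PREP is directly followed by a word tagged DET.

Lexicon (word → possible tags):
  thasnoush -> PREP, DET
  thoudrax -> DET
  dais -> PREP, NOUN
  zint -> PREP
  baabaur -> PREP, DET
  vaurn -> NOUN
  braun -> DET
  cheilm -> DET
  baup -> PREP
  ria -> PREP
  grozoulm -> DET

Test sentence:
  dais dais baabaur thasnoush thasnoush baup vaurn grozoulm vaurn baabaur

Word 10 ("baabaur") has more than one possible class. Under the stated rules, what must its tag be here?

DET

Candidates per position — 1:dais {PREP,NOUN}; 2:dais {PREP,NOUN}; 3:baabaur {PREP,DET}; 4:thasnoush {PREP,DET}; 5:thasnoush {PREP,DET}; 6:baup {PREP}; 7:vaurn {NOUN}; 8:grozoulm {DET}; 9:vaurn {NOUN}; 10:baabaur {PREP,DET}.
If word 1 were PREP, no tagging could satisfy rule 1; so word 1 is NOUN.
If word 2 were PREP, no tagging could satisfy rule 1; so word 2 is NOUN.
If word 3 were DET, no tagging could satisfy rule 4; so word 3 is PREP.
If word 4 were DET, no tagging could satisfy rule 4; so word 4 is PREP.
If word 5 were DET, no tagging could satisfy rule 4; so word 5 is PREP.
If word 10 were PREP, no tagging could satisfy rule 3; so word 10 is DET.
So the tagging must be: NOUN NOUN PREP PREP PREP PREP NOUN DET NOUN DET.
Checking: rule 1 ok; rule 2 ok; rule 3 ok; rule 4 ok; rule 5 ok.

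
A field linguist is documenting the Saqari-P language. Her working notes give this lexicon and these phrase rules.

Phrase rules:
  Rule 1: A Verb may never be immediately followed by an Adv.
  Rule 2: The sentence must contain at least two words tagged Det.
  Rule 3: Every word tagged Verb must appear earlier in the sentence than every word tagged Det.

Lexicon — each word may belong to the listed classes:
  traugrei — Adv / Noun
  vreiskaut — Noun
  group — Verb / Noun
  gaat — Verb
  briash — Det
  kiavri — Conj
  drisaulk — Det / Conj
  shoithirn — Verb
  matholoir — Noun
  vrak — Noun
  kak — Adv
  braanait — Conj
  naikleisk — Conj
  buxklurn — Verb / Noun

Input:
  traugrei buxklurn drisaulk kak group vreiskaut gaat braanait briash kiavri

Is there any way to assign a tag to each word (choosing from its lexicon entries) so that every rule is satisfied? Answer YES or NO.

NO

Candidates per position — 1:traugrei {Adv,Noun}; 2:buxklurn {Verb,Noun}; 3:drisaulk {Det,Conj}; 4:kak {Adv}; 5:group {Verb,Noun}; 6:vreiskaut {Noun}; 7:gaat {Verb}; 8:braanait {Conj}; 9:briash {Det}; 10:kiavri {Conj}.
Every candidate sequence violates at least one rule; no consistent tagging exists.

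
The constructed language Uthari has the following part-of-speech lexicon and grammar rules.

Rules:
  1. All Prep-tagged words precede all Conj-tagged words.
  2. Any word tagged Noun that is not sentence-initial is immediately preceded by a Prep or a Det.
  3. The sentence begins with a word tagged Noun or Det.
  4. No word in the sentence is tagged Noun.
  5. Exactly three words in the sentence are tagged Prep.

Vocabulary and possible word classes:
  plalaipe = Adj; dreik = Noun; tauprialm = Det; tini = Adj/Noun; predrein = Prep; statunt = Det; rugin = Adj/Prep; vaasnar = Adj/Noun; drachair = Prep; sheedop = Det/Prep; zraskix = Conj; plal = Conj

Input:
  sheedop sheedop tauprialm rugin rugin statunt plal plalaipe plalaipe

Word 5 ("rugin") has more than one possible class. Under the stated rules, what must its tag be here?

Candidates per position — 1:sheedop {Det,Prep}; 2:sheedop {Det,Prep}; 3:tauprialm {Det}; 4:rugin {Adj,Prep}; 5:rugin {Adj,Prep}; 6:statunt {Det}; 7:plal {Conj}; 8:plalaipe {Adj}; 9:plalaipe {Adj}.
Position 1: Prep is ruled out by rule 3; that leaves Det.
Position 2: Det is ruled out by rule 5; that leaves Prep.
Position 4: Adj is ruled out by rule 5; that leaves Prep.
Position 5: Adj is ruled out by rule 5; that leaves Prep.
The unique satisfying tagging is: Det Prep Det Prep Prep Det Conj Adj Adj.
Verifying each rule — rule 1 holds; rule 2 holds; rule 3 holds; rule 4 holds; rule 5 holds.

Prep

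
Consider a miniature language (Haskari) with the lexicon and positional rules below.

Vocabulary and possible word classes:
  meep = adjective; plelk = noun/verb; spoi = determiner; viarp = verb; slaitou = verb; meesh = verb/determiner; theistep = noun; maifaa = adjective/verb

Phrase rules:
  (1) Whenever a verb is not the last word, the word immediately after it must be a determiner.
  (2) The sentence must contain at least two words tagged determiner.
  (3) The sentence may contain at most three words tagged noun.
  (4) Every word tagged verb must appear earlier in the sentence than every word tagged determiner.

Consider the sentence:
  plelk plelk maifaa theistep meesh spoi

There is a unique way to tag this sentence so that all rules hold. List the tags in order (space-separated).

noun noun adjective noun determiner determiner

Candidates per position — 1:plelk {noun,verb}; 2:plelk {noun,verb}; 3:maifaa {adjective,verb}; 4:theistep {noun}; 5:meesh {verb,determiner}; 6:spoi {determiner}.
Position 1: tagging it verb would leave rule 1 unsatisfiable, so it must be noun.
Position 2: tagging it verb would leave rule 1 unsatisfiable, so it must be noun.
Position 3: tagging it verb would leave rule 1 unsatisfiable, so it must be adjective.
Position 5: tagging it verb would leave rule 2 unsatisfiable, so it must be determiner.
That leaves exactly one tagging: noun noun adjective noun determiner determiner.
Checking: rule 1 holds; rule 2 holds; rule 3 holds; rule 4 holds.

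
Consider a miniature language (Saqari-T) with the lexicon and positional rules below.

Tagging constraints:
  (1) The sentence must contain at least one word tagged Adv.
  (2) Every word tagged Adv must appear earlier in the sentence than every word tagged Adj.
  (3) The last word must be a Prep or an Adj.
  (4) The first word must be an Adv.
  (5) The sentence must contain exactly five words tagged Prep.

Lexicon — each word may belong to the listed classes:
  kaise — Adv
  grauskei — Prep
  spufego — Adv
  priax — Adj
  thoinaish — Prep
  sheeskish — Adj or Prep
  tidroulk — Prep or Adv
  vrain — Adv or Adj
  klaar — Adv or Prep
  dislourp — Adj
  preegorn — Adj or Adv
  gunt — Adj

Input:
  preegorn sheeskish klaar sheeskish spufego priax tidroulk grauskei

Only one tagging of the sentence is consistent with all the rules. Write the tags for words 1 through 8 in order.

Adv Prep Prep Prep Adv Adj Prep Prep

Candidates per position — 1:preegorn {Adj,Adv}; 2:sheeskish {Adj,Prep}; 3:klaar {Adv,Prep}; 4:sheeskish {Adj,Prep}; 5:spufego {Adv}; 6:priax {Adj}; 7:tidroulk {Prep,Adv}; 8:grauskei {Prep}.
If word 1 were Adj, no tagging could satisfy rule 2; so word 1 is Adv.
If word 2 were Adj, no tagging could satisfy rule 2; so word 2 is Prep.
If word 3 were Adv, no tagging could satisfy rule 5; so word 3 is Prep.
If word 4 were Adj, no tagging could satisfy rule 2; so word 4 is Prep.
If word 7 were Adv, no tagging could satisfy rule 2; so word 7 is Prep.
That leaves exactly one tagging: Adv Prep Prep Prep Adv Adj Prep Prep.
Verifying each rule — rule 1 ✓; rule 2 ✓; rule 3 ✓; rule 4 ✓; rule 5 ✓.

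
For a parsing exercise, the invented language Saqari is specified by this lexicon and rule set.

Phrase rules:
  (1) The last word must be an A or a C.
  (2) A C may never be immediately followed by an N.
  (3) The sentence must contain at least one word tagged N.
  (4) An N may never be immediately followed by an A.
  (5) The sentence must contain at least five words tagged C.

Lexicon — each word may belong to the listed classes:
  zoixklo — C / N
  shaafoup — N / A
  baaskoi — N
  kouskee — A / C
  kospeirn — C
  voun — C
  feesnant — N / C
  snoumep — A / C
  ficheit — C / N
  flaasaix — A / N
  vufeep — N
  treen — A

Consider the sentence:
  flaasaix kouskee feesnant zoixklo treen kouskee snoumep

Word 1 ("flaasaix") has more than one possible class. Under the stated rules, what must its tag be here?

N

Candidates per position — 1:flaasaix {A,N}; 2:kouskee {A,C}; 3:feesnant {N,C}; 4:zoixklo {C,N}; 5:treen {A}; 6:kouskee {A,C}; 7:snoumep {A,C}.
Position 2: tagging it A would leave rule 5 unsatisfiable, so it must be C.
Position 3: tagging it N would leave rule 2 unsatisfiable, so it must be C.
Position 4: tagging it N would leave rule 2 unsatisfiable, so it must be C.
Position 6: tagging it A would leave rule 5 unsatisfiable, so it must be C.
Position 7: tagging it A would leave rule 5 unsatisfiable, so it must be C.
Position 1: tagging it A would leave rule 3 unsatisfiable, so it must be N.
So the tagging must be: N C C C A C C.
Checking: rule 1 satisfied; rule 2 satisfied; rule 3 satisfied; rule 4 satisfied; rule 5 satisfied.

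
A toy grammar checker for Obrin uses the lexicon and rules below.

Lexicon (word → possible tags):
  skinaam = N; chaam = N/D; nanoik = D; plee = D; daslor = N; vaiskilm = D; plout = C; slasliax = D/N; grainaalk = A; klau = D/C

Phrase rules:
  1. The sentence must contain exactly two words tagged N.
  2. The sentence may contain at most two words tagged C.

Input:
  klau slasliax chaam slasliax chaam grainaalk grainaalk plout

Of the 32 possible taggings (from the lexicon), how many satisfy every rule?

Candidates per position — 1:klau {D,C}; 2:slasliax {D,N}; 3:chaam {N,D}; 4:slasliax {D,N}; 5:chaam {N,D}; 6:grainaalk {A}; 7:grainaalk {A}; 8:plout {C}.
There are 32 candidate sequences in total.
Checking each against the rules leaves 12 sequences.
Count = 12.

12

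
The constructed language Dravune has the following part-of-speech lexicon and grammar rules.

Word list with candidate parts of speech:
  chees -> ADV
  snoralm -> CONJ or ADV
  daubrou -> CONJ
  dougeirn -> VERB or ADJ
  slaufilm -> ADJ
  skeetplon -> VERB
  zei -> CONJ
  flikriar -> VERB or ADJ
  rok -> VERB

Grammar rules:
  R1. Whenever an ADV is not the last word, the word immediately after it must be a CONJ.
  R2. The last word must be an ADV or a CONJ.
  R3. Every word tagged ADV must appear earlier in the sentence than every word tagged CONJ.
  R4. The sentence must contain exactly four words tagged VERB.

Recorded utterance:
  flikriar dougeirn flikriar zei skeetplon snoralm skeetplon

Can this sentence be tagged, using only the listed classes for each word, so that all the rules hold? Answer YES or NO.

NO

Candidates per position — 1:flikriar {VERB,ADJ}; 2:dougeirn {VERB,ADJ}; 3:flikriar {VERB,ADJ}; 4:zei {CONJ}; 5:skeetplon {VERB}; 6:snoralm {CONJ,ADV}; 7:skeetplon {VERB}.
Rule 2 cannot be satisfied by any choice of tags from the lexicon.
So there is no consistent tagging.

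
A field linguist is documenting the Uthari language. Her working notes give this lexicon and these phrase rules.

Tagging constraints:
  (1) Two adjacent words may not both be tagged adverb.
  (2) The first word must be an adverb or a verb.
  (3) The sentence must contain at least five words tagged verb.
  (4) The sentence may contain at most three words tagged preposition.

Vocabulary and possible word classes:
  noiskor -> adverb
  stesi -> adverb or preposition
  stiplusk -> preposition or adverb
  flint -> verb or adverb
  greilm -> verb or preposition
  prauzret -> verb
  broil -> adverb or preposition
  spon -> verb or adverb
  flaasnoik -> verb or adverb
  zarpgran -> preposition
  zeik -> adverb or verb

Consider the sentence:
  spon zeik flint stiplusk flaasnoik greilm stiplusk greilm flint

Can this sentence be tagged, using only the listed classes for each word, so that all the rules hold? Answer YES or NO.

Candidates per position — 1:spon {verb,adverb}; 2:zeik {adverb,verb}; 3:flint {verb,adverb}; 4:stiplusk {preposition,adverb}; 5:flaasnoik {verb,adverb}; 6:greilm {verb,preposition}; 7:stiplusk {preposition,adverb}; 8:greilm {verb,preposition}; 9:flint {verb,adverb}.
One satisfying assignment: verb verb adverb preposition adverb verb preposition verb verb.
Check: rule 1 ok; rule 2 ok; rule 3 ok; rule 4 ok.

YES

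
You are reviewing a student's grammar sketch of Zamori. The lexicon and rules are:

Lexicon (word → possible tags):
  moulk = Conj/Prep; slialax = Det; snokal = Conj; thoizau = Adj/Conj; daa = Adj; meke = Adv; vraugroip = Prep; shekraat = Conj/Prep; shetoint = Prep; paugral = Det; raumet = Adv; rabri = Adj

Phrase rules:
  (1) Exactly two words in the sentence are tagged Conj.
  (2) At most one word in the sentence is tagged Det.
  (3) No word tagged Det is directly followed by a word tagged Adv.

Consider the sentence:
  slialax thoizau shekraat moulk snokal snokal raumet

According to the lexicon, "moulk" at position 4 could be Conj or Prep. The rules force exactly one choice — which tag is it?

Candidates per position — 1:slialax {Det}; 2:thoizau {Adj,Conj}; 3:shekraat {Conj,Prep}; 4:moulk {Conj,Prep}; 5:snokal {Conj}; 6:snokal {Conj}; 7:raumet {Adv}.
Position 2: tagging it Conj would leave rule 1 unsatisfiable, so it must be Adj.
Position 3: tagging it Conj would leave rule 1 unsatisfiable, so it must be Prep.
Position 4: tagging it Conj would leave rule 1 unsatisfiable, so it must be Prep.
So the tagging must be: Det Adj Prep Prep Conj Conj Adv.
Rule-by-rule: rule 1 ok; rule 2 ok; rule 3 ok.

Prep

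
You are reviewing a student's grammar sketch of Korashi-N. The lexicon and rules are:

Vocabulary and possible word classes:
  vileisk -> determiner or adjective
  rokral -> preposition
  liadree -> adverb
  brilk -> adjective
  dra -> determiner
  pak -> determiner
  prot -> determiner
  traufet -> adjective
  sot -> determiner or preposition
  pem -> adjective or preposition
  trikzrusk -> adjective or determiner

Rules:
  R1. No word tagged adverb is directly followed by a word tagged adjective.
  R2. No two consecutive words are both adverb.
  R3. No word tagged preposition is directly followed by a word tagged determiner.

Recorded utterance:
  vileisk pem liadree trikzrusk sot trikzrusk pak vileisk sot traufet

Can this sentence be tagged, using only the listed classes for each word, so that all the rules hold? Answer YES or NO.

Candidates per position — 1:vileisk {determiner,adjective}; 2:pem {adjective,preposition}; 3:liadree {adverb}; 4:trikzrusk {adjective,determiner}; 5:sot {determiner,preposition}; 6:trikzrusk {adjective,determiner}; 7:pak {determiner}; 8:vileisk {determiner,adjective}; 9:sot {determiner,preposition}; 10:traufet {adjective}.
One satisfying assignment: determiner adjective adverb determiner determiner determiner determiner adjective preposition adjective.
Rule-by-rule: rule 1 ok; rule 2 ok; rule 3 ok.

YES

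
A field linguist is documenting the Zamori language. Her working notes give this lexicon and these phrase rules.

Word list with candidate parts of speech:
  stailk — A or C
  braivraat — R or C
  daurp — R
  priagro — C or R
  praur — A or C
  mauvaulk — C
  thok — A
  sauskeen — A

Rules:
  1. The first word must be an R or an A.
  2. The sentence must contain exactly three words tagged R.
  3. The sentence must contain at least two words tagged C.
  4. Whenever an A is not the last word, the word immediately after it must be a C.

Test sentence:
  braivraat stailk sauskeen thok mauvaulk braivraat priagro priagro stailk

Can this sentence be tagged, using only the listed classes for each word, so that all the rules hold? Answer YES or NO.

NO

Candidates per position — 1:braivraat {R,C}; 2:stailk {A,C}; 3:sauskeen {A}; 4:thok {A}; 5:mauvaulk {C}; 6:braivraat {R,C}; 7:priagro {C,R}; 8:priagro {C,R}; 9:stailk {A,C}.
Rule 4 cannot be satisfied by any choice of tags from the lexicon.
So there is no consistent tagging.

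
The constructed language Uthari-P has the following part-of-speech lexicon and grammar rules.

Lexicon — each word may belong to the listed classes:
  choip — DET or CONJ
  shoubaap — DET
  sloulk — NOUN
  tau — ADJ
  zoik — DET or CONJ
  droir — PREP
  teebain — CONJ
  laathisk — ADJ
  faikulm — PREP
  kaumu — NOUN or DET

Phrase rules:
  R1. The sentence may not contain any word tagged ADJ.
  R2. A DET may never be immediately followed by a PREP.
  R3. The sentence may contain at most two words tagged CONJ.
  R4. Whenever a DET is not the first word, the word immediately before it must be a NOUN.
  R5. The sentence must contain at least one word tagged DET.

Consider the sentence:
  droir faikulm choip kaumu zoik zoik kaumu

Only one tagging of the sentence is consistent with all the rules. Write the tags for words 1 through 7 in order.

PREP PREP CONJ NOUN DET CONJ NOUN

Candidates per position — 1:droir {PREP}; 2:faikulm {PREP}; 3:choip {DET,CONJ}; 4:kaumu {NOUN,DET}; 5:zoik {DET,CONJ}; 6:zoik {DET,CONJ}; 7:kaumu {NOUN,DET}.
Position 3: tagging it DET would leave rule 4 unsatisfiable, so it must be CONJ.
Position 4: tagging it DET would leave rule 4 unsatisfiable, so it must be NOUN.
Position 6: tagging it DET would leave rule 4 unsatisfiable, so it must be CONJ.
Position 7: tagging it DET would leave rule 4 unsatisfiable, so it must be NOUN.
Position 5: tagging it CONJ would leave rule 3 unsatisfiable, so it must be DET.
The only consistent sequence is: PREP PREP CONJ NOUN DET CONJ NOUN.
Checking: rule 1 ✓; rule 2 ✓; rule 3 ✓; rule 4 ✓; rule 5 ✓.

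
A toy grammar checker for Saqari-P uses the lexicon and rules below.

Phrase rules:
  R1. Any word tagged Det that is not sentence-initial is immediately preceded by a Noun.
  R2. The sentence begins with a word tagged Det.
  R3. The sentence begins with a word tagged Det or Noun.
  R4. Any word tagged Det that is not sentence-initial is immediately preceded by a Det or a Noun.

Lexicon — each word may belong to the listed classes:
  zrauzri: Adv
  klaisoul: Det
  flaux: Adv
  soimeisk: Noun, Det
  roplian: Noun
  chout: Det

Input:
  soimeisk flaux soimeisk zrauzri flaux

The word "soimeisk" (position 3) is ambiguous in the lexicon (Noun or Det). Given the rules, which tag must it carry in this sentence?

Noun

Candidates per position — 1:soimeisk {Noun,Det}; 2:flaux {Adv}; 3:soimeisk {Noun,Det}; 4:zrauzri {Adv}; 5:flaux {Adv}.
Position 1: Noun is ruled out by rule 2; that leaves Det.
Position 3: Det is ruled out by rule 1; that leaves Noun.
The unique satisfying tagging is: Det Adv Noun Adv Adv.
Rule-by-rule: rule 1 ✓; rule 2 ✓; rule 3 ✓; rule 4 ✓.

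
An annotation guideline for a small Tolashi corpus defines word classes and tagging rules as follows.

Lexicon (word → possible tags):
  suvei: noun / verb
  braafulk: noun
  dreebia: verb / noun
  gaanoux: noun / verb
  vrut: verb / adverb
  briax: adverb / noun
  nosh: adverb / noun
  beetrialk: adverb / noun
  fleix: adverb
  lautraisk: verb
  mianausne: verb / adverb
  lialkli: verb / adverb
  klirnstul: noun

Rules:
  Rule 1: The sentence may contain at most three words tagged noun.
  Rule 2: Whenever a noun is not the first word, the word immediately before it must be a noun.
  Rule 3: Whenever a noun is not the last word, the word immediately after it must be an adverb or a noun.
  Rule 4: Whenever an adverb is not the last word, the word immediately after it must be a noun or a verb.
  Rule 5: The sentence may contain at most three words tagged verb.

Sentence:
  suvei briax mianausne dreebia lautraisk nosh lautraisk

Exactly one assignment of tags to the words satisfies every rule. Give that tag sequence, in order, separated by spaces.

Candidates per position — 1:suvei {noun,verb}; 2:briax {adverb,noun}; 3:mianausne {verb,adverb}; 4:dreebia {verb,noun}; 5:lautraisk {verb}; 6:nosh {adverb,noun}; 7:lautraisk {verb}.
Position 4: tagging it noun would leave rule 2 unsatisfiable, so it must be verb.
Position 6: tagging it noun would leave rule 2 unsatisfiable, so it must be adverb.
Position 1: tagging it verb would leave rule 5 unsatisfiable, so it must be noun.
Position 3: tagging it verb would leave rule 5 unsatisfiable, so it must be adverb.
Position 2: tagging it adverb would leave rule 4 unsatisfiable, so it must be noun.
That leaves exactly one tagging: noun noun adverb verb verb adverb verb.
Rule-by-rule: rule 1 satisfied; rule 2 satisfied; rule 3 satisfied; rule 4 satisfied; rule 5 satisfied.

noun noun adverb verb verb adverb verb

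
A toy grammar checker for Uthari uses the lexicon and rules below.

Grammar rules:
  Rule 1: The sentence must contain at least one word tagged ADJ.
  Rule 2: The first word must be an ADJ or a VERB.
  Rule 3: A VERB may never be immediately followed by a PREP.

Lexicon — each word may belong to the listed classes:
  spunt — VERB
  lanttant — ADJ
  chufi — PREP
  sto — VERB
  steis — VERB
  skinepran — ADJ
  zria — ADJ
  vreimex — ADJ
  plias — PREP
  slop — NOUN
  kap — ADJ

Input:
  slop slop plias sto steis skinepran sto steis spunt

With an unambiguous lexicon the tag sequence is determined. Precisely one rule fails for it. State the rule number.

Fixed tagging: NOUN NOUN PREP VERB VERB ADJ VERB VERB VERB.
Checking each rule: R1 ✓, R2 ✗, R3 ✓.
Only rule 2 fails.

2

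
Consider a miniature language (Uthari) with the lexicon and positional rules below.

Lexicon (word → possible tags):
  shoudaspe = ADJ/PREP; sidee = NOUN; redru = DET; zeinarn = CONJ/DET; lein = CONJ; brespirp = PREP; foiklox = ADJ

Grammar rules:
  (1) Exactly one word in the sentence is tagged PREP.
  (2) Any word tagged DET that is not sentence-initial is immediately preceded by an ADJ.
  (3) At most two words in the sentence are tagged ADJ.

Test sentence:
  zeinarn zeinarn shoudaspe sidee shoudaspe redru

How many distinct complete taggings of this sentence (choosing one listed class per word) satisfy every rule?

Candidates per position — 1:zeinarn {CONJ,DET}; 2:zeinarn {CONJ,DET}; 3:shoudaspe {ADJ,PREP}; 4:sidee {NOUN}; 5:shoudaspe {ADJ,PREP}; 6:redru {DET}.
There are 16 candidate sequences in total.
The sequences that satisfy every rule: CONJ CONJ PREP NOUN ADJ DET; DET CONJ PREP NOUN ADJ DET.
Count = 2.

2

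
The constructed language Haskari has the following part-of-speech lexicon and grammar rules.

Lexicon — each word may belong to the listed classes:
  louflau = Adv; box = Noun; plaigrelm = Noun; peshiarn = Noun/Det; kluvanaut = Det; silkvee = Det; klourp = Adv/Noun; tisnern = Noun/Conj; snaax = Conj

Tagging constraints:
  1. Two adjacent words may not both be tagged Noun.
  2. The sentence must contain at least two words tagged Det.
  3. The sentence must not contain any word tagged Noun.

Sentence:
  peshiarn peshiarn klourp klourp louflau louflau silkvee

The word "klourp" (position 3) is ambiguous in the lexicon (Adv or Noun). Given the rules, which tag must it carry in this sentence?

Adv

Candidates per position — 1:peshiarn {Noun,Det}; 2:peshiarn {Noun,Det}; 3:klourp {Adv,Noun}; 4:klourp {Adv,Noun}; 5:louflau {Adv}; 6:louflau {Adv}; 7:silkvee {Det}.
Word 1 cannot be Noun — rule 3 would then fail for every completion. It is Det.
Word 2 cannot be Noun — rule 3 would then fail for every completion. It is Det.
Word 3 cannot be Noun — rule 3 would then fail for every completion. It is Adv.
Word 4 cannot be Noun — rule 3 would then fail for every completion. It is Adv.
The only consistent sequence is: Det Det Adv Adv Adv Adv Det.
Verifying each rule — rule 1 satisfied; rule 2 satisfied; rule 3 satisfied.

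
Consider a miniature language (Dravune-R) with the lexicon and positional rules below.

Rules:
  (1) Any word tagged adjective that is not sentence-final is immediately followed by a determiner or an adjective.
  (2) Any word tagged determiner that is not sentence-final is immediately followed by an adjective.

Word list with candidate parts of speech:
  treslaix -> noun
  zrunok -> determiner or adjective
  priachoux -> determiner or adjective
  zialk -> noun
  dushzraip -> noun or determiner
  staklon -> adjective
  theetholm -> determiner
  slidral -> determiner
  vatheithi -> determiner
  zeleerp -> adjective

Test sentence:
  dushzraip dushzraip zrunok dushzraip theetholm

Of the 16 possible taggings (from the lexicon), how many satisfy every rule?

Candidates per position — 1:dushzraip {noun,determiner}; 2:dushzraip {noun,determiner}; 3:zrunok {determiner,adjective}; 4:dushzraip {noun,determiner}; 5:theetholm {determiner}.
There are 16 candidate sequences in total.
Every candidate sequence violates at least one rule; no consistent tagging exists.
Count = 0.

0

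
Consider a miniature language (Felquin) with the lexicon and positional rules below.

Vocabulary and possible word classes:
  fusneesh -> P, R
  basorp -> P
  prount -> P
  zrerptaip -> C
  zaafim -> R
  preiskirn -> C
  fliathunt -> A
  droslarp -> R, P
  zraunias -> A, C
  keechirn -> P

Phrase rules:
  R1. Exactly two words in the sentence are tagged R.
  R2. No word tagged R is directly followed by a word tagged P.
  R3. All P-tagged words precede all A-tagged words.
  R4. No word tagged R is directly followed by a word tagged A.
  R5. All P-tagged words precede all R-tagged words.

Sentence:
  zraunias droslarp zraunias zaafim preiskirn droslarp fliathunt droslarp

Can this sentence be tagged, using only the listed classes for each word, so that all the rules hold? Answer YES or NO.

NO

Candidates per position — 1:zraunias {A,C}; 2:droslarp {R,P}; 3:zraunias {A,C}; 4:zaafim {R}; 5:preiskirn {C}; 6:droslarp {R,P}; 7:fliathunt {A}; 8:droslarp {R,P}.
Every candidate sequence violates at least one rule; no consistent tagging exists.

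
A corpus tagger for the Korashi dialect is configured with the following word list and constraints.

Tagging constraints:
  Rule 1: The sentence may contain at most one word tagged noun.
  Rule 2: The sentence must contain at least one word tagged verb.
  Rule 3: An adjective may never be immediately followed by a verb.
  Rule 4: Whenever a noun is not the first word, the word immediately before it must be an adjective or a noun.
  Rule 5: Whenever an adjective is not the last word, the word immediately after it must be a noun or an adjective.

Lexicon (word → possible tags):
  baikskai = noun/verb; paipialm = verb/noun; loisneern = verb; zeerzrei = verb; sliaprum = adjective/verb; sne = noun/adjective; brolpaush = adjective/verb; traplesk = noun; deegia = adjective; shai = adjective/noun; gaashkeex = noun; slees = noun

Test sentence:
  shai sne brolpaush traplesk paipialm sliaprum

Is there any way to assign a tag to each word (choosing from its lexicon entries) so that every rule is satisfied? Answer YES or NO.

YES

Candidates per position — 1:shai {adjective,noun}; 2:sne {noun,adjective}; 3:brolpaush {adjective,verb}; 4:traplesk {noun}; 5:paipialm {verb,noun}; 6:sliaprum {adjective,verb}.
One satisfying assignment: adjective adjective adjective noun verb verb.
Check: rule 1 ok; rule 2 ok; rule 3 ok; rule 4 ok; rule 5 ok.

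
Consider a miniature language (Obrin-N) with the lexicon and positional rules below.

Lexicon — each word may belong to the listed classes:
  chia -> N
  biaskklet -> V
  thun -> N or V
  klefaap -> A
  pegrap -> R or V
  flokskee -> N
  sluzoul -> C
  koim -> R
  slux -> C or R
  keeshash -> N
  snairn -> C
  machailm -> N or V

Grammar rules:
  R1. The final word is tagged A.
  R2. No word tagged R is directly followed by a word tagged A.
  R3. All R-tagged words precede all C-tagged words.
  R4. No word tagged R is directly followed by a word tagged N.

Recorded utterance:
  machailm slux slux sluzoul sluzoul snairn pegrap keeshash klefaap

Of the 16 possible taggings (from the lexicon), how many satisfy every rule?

6

Candidates per position — 1:machailm {N,V}; 2:slux {C,R}; 3:slux {C,R}; 4:sluzoul {C}; 5:sluzoul {C}; 6:snairn {C}; 7:pegrap {R,V}; 8:keeshash {N}; 9:klefaap {A}.
There are 16 candidate sequences in total.
Checking each against the rules leaves 6 sequences.
Count = 6.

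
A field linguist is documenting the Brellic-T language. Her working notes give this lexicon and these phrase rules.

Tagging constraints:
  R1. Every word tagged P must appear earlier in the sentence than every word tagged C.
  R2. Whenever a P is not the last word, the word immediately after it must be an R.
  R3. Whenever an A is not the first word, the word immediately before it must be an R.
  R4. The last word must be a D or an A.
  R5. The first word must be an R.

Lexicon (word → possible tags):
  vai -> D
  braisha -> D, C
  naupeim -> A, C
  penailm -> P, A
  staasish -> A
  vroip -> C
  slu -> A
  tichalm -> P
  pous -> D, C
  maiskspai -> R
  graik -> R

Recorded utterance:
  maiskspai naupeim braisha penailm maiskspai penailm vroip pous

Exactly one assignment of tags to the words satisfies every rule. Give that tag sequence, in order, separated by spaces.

Candidates per position — 1:maiskspai {R}; 2:naupeim {A,C}; 3:braisha {D,C}; 4:penailm {P,A}; 5:maiskspai {R}; 6:penailm {P,A}; 7:vroip {C}; 8:pous {D,C}.
If word 4 were A, no tagging could satisfy rule 3; so word 4 is P.
If word 6 were P, no tagging could satisfy rule 2; so word 6 is A.
If word 8 were C, no tagging could satisfy rule 4; so word 8 is D.
If word 2 were C, no tagging could satisfy rule 1; so word 2 is A.
If word 3 were C, no tagging could satisfy rule 1; so word 3 is D.
That leaves exactly one tagging: R A D P R A C D.
Checking: rule 1 holds; rule 2 holds; rule 3 holds; rule 4 holds; rule 5 holds.

R A D P R A C D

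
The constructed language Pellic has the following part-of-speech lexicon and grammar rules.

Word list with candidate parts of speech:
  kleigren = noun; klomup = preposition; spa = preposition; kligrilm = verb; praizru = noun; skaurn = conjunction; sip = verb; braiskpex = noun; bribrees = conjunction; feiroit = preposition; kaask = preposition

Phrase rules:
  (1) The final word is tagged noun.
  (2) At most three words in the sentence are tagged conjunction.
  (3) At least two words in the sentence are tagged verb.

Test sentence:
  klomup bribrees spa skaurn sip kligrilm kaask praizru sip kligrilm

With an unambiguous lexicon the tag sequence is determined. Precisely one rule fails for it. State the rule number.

1

Fixed tagging: preposition conjunction preposition conjunction verb verb preposition noun verb verb.
Applying the rules: R1 fail, R2 pass, R3 pass.
Only rule 1 fails.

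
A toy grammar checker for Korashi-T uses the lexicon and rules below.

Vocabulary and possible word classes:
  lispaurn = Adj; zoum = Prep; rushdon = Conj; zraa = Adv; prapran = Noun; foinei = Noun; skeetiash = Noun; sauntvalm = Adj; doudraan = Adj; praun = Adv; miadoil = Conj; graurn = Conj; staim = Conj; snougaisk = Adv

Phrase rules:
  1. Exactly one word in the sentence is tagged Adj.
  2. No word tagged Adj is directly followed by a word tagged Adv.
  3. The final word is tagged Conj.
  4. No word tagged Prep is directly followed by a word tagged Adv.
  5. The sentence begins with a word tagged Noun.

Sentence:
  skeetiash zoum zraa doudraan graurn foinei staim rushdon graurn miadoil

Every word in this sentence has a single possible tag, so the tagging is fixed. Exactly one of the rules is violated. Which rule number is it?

Fixed tagging: Noun Prep Adv Adj Conj Noun Conj Conj Conj Conj.
Rule check: R1 ✓, R2 ✓, R3 ✓, R4 ✗, R5 ✓.
Only rule 4 fails.

4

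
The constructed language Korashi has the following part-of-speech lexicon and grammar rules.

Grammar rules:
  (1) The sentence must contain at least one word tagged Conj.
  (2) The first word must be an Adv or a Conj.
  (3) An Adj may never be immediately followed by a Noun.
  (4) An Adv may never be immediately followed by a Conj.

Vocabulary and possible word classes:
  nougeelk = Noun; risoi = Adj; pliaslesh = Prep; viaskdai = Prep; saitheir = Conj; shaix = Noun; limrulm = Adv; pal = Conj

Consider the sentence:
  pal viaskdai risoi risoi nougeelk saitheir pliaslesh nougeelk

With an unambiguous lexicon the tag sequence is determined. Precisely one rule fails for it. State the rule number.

Fixed tagging: Conj Prep Adj Adj Noun Conj Prep Noun.
Checking each rule: R1 holds, R2 holds, R3 violated, R4 holds.
Only rule 3 fails.

3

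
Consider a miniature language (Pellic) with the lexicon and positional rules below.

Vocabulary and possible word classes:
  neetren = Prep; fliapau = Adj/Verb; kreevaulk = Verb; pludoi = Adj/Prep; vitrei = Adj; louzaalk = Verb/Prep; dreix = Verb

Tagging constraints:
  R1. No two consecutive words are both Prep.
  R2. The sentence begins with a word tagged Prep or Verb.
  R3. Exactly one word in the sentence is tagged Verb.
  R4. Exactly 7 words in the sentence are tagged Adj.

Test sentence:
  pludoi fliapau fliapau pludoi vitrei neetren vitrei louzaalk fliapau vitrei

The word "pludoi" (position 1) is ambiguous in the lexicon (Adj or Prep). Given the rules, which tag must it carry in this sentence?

Candidates per position — 1:pludoi {Adj,Prep}; 2:fliapau {Adj,Verb}; 3:fliapau {Adj,Verb}; 4:pludoi {Adj,Prep}; 5:vitrei {Adj}; 6:neetren {Prep}; 7:vitrei {Adj}; 8:louzaalk {Verb,Prep}; 9:fliapau {Adj,Verb}; 10:vitrei {Adj}.
Word 1 cannot be Adj — rule 2 would then fail for every completion. It is Prep.
Word 2 cannot be Verb — rule 4 would then fail for every completion. It is Adj.
Word 3 cannot be Verb — rule 4 would then fail for every completion. It is Adj.
Word 4 cannot be Prep — rule 4 would then fail for every completion. It is Adj.
Word 9 cannot be Verb — rule 4 would then fail for every completion. It is Adj.
Word 8 cannot be Prep — rule 3 would then fail for every completion. It is Verb.
The only consistent sequence is: Prep Adj Adj Adj Adj Prep Adj Verb Adj Adj.
Check: rule 1 satisfied; rule 2 satisfied; rule 3 satisfied; rule 4 satisfied.

Prep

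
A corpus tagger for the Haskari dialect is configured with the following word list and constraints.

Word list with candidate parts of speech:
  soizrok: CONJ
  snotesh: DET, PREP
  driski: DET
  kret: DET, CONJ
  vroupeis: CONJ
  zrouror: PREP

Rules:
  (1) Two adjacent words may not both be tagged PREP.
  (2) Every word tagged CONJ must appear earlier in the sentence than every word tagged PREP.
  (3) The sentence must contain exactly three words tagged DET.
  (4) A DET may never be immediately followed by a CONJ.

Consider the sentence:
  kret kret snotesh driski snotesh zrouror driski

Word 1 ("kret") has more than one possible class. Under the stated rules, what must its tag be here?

CONJ

Candidates per position — 1:kret {DET,CONJ}; 2:kret {DET,CONJ}; 3:snotesh {DET,PREP}; 4:driski {DET}; 5:snotesh {DET,PREP}; 6:zrouror {PREP}; 7:driski {DET}.
Word 5 cannot be PREP — rule 1 would then fail for every completion. It is DET.
Word 1 cannot be DET — rule 3 would then fail for every completion. It is CONJ.
Word 2 cannot be DET — rule 3 would then fail for every completion. It is CONJ.
Word 3 cannot be DET — rule 3 would then fail for every completion. It is PREP.
So the tagging must be: CONJ CONJ PREP DET DET PREP DET.
Verifying each rule — rule 1 holds; rule 2 holds; rule 3 holds; rule 4 holds.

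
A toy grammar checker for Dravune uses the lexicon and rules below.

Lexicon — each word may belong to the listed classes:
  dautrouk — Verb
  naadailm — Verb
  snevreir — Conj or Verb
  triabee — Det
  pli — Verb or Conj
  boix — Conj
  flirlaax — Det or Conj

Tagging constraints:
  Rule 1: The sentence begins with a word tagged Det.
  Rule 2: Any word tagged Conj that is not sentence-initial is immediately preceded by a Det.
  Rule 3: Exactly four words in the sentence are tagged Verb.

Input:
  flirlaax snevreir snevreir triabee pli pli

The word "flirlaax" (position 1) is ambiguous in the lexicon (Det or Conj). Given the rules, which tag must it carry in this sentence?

Candidates per position — 1:flirlaax {Det,Conj}; 2:snevreir {Conj,Verb}; 3:snevreir {Conj,Verb}; 4:triabee {Det}; 5:pli {Verb,Conj}; 6:pli {Verb,Conj}.
If word 1 were Conj, no tagging could satisfy rule 1; so word 1 is Det.
If word 2 were Conj, no tagging could satisfy rule 3; so word 2 is Verb.
If word 3 were Conj, no tagging could satisfy rule 2; so word 3 is Verb.
If word 5 were Conj, no tagging could satisfy rule 3; so word 5 is Verb.
If word 6 were Conj, no tagging could satisfy rule 2; so word 6 is Verb.
The unique satisfying tagging is: Det Verb Verb Det Verb Verb.
Rule-by-rule: rule 1 ok; rule 2 ok; rule 3 ok.

Det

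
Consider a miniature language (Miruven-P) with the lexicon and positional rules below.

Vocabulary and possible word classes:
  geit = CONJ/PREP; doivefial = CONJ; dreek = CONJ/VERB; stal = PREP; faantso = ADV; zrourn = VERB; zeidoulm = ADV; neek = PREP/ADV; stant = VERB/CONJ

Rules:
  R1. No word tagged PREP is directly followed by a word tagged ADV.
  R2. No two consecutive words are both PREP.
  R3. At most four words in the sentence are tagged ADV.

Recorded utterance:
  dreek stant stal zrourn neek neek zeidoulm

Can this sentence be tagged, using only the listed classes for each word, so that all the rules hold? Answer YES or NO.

Candidates per position — 1:dreek {CONJ,VERB}; 2:stant {VERB,CONJ}; 3:stal {PREP}; 4:zrourn {VERB}; 5:neek {PREP,ADV}; 6:neek {PREP,ADV}; 7:zeidoulm {ADV}.
One satisfying assignment: VERB VERB PREP VERB ADV ADV ADV.
Checking: rule 1 holds; rule 2 holds; rule 3 holds.

YES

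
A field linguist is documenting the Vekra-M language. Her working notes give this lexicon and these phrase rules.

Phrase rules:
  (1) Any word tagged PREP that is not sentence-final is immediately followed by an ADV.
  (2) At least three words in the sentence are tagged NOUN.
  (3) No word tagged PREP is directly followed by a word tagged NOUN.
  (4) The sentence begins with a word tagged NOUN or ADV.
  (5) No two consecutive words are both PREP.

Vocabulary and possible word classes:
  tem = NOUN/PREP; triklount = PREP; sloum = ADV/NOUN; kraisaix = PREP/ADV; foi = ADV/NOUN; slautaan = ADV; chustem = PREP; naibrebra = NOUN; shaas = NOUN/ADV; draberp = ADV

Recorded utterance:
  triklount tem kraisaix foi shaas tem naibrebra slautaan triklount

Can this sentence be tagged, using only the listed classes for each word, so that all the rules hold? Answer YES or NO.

NO

Candidates per position — 1:triklount {PREP}; 2:tem {NOUN,PREP}; 3:kraisaix {PREP,ADV}; 4:foi {ADV,NOUN}; 5:shaas {NOUN,ADV}; 6:tem {NOUN,PREP}; 7:naibrebra {NOUN}; 8:slautaan {ADV}; 9:triklount {PREP}.
Rule 1 cannot be satisfied by any choice of tags from the lexicon.
So there is no consistent tagging.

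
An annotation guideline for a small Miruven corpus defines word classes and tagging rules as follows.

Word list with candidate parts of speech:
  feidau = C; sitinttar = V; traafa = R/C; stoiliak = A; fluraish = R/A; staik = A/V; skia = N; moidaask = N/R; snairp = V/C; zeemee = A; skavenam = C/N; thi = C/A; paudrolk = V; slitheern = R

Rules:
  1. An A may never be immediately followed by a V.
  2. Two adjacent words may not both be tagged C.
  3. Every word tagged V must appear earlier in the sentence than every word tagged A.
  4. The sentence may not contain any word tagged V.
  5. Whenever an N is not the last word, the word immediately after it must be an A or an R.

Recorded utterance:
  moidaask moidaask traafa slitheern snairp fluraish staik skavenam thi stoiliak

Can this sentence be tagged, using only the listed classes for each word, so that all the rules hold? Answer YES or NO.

YES

Candidates per position — 1:moidaask {N,R}; 2:moidaask {N,R}; 3:traafa {R,C}; 4:slitheern {R}; 5:snairp {V,C}; 6:fluraish {R,A}; 7:staik {A,V}; 8:skavenam {C,N}; 9:thi {C,A}; 10:stoiliak {A}.
One satisfying assignment: N R C R C A A C A A.
Check: rule 1 ok; rule 2 ok; rule 3 ok; rule 4 ok; rule 5 ok.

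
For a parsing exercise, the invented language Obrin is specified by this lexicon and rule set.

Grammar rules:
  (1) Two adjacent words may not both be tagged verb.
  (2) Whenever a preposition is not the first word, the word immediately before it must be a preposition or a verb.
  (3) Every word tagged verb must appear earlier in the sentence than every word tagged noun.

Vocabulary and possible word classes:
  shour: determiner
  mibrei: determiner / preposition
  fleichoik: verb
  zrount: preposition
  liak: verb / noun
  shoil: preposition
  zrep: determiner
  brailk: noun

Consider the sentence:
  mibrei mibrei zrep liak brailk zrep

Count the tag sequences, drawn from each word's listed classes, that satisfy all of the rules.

6

Candidates per position — 1:mibrei {determiner,preposition}; 2:mibrei {determiner,preposition}; 3:zrep {determiner}; 4:liak {verb,noun}; 5:brailk {noun}; 6:zrep {determiner}.
There are 8 candidate sequences in total.
Checking each against the rules leaves 6 sequences.
Count = 6.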